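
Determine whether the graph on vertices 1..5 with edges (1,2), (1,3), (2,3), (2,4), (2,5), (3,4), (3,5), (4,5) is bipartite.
No (odd cycle of length 3: 3 -> 1 -> 2 -> 3)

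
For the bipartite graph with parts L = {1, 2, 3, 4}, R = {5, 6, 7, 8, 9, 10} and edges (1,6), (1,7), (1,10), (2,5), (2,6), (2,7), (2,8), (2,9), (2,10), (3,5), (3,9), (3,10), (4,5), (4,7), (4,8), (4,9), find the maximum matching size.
4 (matching: (1,10), (2,7), (3,9), (4,8); upper bound min(|L|,|R|) = min(4,6) = 4)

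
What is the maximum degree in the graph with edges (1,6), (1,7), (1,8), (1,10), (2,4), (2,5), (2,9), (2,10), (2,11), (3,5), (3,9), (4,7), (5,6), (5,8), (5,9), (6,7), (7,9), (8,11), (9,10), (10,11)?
5 (attained at vertices 2, 5, 9)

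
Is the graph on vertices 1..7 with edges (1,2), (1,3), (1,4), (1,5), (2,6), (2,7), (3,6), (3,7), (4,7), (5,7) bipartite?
Yes. Partition: {1, 6, 7}, {2, 3, 4, 5}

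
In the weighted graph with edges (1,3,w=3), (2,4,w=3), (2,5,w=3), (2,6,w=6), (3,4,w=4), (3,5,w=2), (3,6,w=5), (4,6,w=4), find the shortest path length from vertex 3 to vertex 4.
4 (path: 3 -> 4; weights 4 = 4)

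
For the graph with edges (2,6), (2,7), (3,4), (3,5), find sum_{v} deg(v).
8 (handshake: sum of degrees = 2|E| = 2 x 4 = 8)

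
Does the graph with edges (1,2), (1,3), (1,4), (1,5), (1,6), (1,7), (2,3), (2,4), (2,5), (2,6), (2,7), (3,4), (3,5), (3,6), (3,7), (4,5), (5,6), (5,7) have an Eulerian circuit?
Yes (the graph is connected and all 7 vertices have even degree)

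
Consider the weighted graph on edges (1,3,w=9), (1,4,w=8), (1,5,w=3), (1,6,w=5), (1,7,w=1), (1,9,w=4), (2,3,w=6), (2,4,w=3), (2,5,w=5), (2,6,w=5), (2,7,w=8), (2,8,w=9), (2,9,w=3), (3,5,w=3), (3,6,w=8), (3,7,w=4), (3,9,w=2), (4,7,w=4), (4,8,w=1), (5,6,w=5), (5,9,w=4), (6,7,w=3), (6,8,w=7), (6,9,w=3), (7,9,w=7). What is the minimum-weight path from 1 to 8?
6 (path: 1 -> 7 -> 4 -> 8; weights 1 + 4 + 1 = 6)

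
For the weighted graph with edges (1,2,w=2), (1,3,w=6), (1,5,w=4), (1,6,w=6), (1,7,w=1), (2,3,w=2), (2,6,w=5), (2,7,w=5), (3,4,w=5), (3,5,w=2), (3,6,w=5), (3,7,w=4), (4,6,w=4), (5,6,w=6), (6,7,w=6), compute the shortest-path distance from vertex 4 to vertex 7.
9 (path: 4 -> 3 -> 7; weights 5 + 4 = 9)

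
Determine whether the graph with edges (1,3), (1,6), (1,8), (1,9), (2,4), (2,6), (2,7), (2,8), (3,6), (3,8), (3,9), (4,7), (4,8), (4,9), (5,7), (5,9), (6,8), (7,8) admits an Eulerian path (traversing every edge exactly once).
Yes — and in fact it has an Eulerian circuit (the graph is connected and all 9 vertices have even degree)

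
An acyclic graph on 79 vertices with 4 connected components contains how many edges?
75 (Each of the 4 component trees on V_i vertices has V_i - 1 edges; summing gives V - C = 79 - 4 = 75)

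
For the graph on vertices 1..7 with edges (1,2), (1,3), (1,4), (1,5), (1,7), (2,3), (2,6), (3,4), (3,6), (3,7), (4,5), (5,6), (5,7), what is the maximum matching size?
3 (matching: (1,7), (2,6), (4,5); upper bound floor(n/2) = floor(7/2) = 3)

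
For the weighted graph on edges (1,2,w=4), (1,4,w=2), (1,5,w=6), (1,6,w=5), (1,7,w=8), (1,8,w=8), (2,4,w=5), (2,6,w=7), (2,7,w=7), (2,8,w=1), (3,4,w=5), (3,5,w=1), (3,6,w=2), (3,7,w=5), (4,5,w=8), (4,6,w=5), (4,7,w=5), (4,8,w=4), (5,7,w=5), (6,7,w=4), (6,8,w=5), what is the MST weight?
19 (MST edges: (1,2,w=4), (1,4,w=2), (1,6,w=5), (2,8,w=1), (3,5,w=1), (3,6,w=2), (6,7,w=4); sum of weights 4 + 2 + 5 + 1 + 1 + 2 + 4 = 19)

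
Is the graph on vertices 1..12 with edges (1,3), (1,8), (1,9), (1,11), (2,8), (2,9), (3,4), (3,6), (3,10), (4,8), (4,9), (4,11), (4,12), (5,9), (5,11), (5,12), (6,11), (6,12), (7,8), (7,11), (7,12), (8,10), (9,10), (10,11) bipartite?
Yes. Partition: {1, 2, 4, 5, 6, 7, 10}, {3, 8, 9, 11, 12}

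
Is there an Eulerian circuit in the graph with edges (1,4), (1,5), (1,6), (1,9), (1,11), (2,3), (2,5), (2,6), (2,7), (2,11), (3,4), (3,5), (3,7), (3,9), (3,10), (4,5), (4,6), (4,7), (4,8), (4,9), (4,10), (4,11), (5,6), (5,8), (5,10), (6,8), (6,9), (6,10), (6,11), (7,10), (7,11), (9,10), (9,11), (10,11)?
No (8 vertices have odd degree: {1, 2, 4, 5, 7, 8, 10, 11}; Eulerian circuit requires 0)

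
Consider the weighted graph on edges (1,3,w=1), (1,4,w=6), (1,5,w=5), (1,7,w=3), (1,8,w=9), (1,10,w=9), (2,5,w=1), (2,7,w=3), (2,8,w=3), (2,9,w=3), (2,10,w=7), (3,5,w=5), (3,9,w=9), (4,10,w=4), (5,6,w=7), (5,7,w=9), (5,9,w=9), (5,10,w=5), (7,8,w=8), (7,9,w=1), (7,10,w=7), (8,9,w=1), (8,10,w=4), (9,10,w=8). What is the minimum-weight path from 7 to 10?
6 (path: 7 -> 9 -> 8 -> 10; weights 1 + 1 + 4 = 6)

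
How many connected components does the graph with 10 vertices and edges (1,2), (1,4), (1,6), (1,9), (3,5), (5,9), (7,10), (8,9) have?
2 (components: {1, 2, 3, 4, 5, 6, 8, 9}, {7, 10})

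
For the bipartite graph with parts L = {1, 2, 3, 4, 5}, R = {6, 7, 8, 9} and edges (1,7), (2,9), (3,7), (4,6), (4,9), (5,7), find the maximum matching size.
3 (matching: (1,7), (2,9), (4,6); upper bound min(|L|,|R|) = min(5,4) = 4)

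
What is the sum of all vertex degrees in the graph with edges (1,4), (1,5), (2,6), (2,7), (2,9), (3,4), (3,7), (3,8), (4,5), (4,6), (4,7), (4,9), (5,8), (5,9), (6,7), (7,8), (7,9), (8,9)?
36 (handshake: sum of degrees = 2|E| = 2 x 18 = 36)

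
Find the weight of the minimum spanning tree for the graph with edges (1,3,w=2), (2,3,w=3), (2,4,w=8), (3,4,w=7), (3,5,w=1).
13 (MST edges: (1,3,w=2), (2,3,w=3), (3,4,w=7), (3,5,w=1); sum of weights 2 + 3 + 7 + 1 = 13)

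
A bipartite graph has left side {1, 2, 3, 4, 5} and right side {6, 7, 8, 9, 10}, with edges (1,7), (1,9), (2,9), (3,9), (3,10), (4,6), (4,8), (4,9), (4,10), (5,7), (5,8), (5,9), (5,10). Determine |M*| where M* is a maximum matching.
5 (matching: (1,7), (2,9), (3,10), (4,6), (5,8); upper bound min(|L|,|R|) = min(5,5) = 5)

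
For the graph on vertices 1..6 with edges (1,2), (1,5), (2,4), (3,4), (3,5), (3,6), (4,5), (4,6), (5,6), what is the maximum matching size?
3 (matching: (1,5), (2,4), (3,6); upper bound floor(n/2) = floor(6/2) = 3)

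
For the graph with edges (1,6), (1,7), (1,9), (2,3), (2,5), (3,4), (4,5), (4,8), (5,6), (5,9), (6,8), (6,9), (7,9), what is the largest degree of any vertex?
4 (attained at vertices 5, 6, 9)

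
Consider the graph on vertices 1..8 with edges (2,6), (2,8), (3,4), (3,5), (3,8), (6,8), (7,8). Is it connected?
No, it has 2 components: {1}, {2, 3, 4, 5, 6, 7, 8}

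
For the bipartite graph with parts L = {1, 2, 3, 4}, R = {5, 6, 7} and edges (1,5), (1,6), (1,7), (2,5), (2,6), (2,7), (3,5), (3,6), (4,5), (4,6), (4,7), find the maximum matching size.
3 (matching: (1,7), (2,6), (3,5); upper bound min(|L|,|R|) = min(4,3) = 3)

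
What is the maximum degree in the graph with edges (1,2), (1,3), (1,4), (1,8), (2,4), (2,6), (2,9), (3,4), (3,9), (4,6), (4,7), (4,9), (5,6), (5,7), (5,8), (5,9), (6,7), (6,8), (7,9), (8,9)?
6 (attained at vertices 4, 9)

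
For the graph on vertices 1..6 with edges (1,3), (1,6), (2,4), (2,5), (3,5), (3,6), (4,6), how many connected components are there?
1 (components: {1, 2, 3, 4, 5, 6})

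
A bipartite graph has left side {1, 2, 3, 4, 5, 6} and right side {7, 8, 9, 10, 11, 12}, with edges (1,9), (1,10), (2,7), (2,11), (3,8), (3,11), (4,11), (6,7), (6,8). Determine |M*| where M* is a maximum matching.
4 (matching: (1,10), (2,11), (3,8), (6,7); upper bound min(|L|,|R|) = min(6,6) = 6)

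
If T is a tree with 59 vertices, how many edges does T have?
58 (A tree on V vertices has V - 1 edges, so 59 - 1 = 58)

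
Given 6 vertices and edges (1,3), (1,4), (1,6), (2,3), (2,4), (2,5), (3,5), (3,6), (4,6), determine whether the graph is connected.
Yes (BFS from 1 visits [1, 3, 4, 6, 2, 5] — all 6 vertices reached)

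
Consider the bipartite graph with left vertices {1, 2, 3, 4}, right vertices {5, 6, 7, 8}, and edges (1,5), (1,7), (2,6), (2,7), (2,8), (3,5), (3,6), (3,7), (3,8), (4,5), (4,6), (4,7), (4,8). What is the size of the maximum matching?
4 (matching: (1,7), (2,8), (3,6), (4,5); upper bound min(|L|,|R|) = min(4,4) = 4)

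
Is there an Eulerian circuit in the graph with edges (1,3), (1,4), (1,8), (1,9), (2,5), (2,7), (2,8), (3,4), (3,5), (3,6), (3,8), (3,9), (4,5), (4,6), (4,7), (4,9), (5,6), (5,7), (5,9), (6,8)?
No (2 vertices have odd degree: {2, 7}; Eulerian circuit requires 0)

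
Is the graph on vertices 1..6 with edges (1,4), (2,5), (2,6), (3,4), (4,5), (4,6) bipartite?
Yes. Partition: {1, 3, 5, 6}, {2, 4}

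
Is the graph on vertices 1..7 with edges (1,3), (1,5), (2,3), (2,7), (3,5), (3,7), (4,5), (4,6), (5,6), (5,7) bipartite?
No (odd cycle of length 3: 5 -> 1 -> 3 -> 5)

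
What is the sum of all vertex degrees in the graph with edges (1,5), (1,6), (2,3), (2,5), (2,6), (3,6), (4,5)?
14 (handshake: sum of degrees = 2|E| = 2 x 7 = 14)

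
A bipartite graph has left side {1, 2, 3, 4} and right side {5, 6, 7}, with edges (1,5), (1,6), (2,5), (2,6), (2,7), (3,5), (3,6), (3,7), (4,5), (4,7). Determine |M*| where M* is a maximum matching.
3 (matching: (1,6), (2,7), (3,5); upper bound min(|L|,|R|) = min(4,3) = 3)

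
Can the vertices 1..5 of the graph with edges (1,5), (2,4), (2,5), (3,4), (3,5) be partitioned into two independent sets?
Yes. Partition: {1, 2, 3}, {4, 5}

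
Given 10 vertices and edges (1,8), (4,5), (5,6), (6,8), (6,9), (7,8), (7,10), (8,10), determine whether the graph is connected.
No, it has 3 components: {1, 4, 5, 6, 7, 8, 9, 10}, {2}, {3}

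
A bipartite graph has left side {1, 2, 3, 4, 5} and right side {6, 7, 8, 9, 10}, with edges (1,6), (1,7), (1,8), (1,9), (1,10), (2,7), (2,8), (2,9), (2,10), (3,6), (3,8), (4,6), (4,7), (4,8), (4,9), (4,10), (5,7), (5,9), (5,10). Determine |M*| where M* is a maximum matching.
5 (matching: (1,10), (2,9), (3,8), (4,6), (5,7); upper bound min(|L|,|R|) = min(5,5) = 5)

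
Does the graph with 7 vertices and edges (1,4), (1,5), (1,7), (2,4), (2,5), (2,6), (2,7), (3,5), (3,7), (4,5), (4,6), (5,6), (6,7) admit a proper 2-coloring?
No (odd cycle of length 3: 5 -> 1 -> 4 -> 5)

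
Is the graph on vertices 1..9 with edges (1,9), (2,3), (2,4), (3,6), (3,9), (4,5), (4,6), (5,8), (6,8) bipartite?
Yes. Partition: {1, 3, 4, 7, 8}, {2, 5, 6, 9}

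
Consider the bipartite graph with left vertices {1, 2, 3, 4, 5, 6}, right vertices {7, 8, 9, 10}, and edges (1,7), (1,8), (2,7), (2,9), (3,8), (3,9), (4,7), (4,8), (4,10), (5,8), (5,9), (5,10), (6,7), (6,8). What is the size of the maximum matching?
4 (matching: (1,8), (2,9), (4,10), (6,7); upper bound min(|L|,|R|) = min(6,4) = 4)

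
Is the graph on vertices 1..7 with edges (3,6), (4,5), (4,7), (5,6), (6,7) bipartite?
Yes. Partition: {1, 2, 3, 5, 7}, {4, 6}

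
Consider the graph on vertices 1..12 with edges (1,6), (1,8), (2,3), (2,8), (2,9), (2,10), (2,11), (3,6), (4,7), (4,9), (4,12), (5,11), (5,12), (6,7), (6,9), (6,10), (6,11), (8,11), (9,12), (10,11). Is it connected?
Yes (BFS from 1 visits [1, 6, 8, 3, 7, 9, 10, 11, 2, 4, 12, 5] — all 12 vertices reached)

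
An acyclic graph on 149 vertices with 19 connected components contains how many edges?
130 (Each of the 19 component trees on V_i vertices has V_i - 1 edges; summing gives V - C = 149 - 19 = 130)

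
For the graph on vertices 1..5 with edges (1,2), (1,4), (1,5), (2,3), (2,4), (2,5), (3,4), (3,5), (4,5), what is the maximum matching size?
2 (matching: (1,4), (2,5); upper bound floor(n/2) = floor(5/2) = 2)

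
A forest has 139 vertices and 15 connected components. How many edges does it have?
124 (Each of the 15 component trees on V_i vertices has V_i - 1 edges; summing gives V - C = 139 - 15 = 124)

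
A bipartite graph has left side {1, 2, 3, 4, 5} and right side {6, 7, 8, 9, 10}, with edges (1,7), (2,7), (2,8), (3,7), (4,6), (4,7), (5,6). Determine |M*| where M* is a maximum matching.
3 (matching: (1,7), (2,8), (4,6); upper bound min(|L|,|R|) = min(5,5) = 5)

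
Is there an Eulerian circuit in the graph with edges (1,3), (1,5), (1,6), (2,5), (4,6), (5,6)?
No (6 vertices have odd degree: {1, 2, 3, 4, 5, 6}; Eulerian circuit requires 0)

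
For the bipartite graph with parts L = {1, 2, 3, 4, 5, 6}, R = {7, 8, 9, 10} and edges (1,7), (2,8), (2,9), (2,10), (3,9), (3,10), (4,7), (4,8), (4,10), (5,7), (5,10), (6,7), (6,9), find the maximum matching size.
4 (matching: (1,7), (2,10), (3,9), (4,8); upper bound min(|L|,|R|) = min(6,4) = 4)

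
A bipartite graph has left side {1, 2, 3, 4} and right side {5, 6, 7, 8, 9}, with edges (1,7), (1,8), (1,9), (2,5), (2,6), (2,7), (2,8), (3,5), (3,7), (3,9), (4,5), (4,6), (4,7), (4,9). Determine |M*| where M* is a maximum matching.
4 (matching: (1,9), (2,8), (3,7), (4,6); upper bound min(|L|,|R|) = min(4,5) = 4)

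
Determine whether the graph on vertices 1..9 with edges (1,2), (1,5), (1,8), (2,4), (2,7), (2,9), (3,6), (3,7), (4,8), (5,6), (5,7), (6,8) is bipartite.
Yes. Partition: {1, 4, 6, 7, 9}, {2, 3, 5, 8}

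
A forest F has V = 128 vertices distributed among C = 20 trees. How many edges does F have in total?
108 (Each of the 20 component trees on V_i vertices has V_i - 1 edges; summing gives V - C = 128 - 20 = 108)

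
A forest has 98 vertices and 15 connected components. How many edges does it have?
83 (Each of the 15 component trees on V_i vertices has V_i - 1 edges; summing gives V - C = 98 - 15 = 83)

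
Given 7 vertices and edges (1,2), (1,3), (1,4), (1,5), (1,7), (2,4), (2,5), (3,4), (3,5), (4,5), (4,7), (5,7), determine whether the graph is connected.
No, it has 2 components: {1, 2, 3, 4, 5, 7}, {6}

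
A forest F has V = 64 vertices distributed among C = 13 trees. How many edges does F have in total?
51 (Each of the 13 component trees on V_i vertices has V_i - 1 edges; summing gives V - C = 64 - 13 = 51)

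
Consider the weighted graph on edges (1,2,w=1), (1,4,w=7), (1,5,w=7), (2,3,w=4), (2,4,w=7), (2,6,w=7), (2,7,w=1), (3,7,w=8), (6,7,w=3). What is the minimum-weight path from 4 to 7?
8 (path: 4 -> 2 -> 7; weights 7 + 1 = 8)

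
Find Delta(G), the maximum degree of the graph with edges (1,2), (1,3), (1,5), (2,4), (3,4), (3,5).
3 (attained at vertices 1, 3)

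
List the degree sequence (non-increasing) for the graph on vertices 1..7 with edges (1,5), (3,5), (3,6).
[2, 2, 1, 1, 0, 0, 0] (degrees: deg(1)=1, deg(2)=0, deg(3)=2, deg(4)=0, deg(5)=2, deg(6)=1, deg(7)=0)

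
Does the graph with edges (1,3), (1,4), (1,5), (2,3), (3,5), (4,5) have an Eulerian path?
No (4 vertices have odd degree: {1, 2, 3, 5}; Eulerian path requires 0 or 2)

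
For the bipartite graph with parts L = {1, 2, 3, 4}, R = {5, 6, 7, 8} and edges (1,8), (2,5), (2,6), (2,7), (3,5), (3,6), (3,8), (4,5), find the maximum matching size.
4 (matching: (1,8), (2,7), (3,6), (4,5); upper bound min(|L|,|R|) = min(4,4) = 4)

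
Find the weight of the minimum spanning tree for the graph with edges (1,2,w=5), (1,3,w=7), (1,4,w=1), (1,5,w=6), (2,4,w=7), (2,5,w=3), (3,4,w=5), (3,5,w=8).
14 (MST edges: (1,2,w=5), (1,4,w=1), (2,5,w=3), (3,4,w=5); sum of weights 5 + 1 + 3 + 5 = 14)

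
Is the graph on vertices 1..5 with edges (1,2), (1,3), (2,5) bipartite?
Yes. Partition: {1, 4, 5}, {2, 3}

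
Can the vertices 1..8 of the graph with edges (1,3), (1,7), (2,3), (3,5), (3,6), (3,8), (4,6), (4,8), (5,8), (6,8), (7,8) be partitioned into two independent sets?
No (odd cycle of length 3: 5 -> 3 -> 8 -> 5)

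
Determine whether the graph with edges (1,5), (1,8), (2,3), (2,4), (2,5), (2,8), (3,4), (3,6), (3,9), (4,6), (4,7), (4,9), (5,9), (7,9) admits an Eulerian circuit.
No (2 vertices have odd degree: {4, 5}; Eulerian circuit requires 0)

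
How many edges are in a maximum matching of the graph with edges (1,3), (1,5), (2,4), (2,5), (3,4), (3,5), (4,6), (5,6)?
3 (matching: (1,3), (2,5), (4,6); upper bound floor(n/2) = floor(6/2) = 3)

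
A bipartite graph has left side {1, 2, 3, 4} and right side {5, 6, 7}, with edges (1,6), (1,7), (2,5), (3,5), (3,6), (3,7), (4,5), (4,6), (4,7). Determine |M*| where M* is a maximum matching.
3 (matching: (1,7), (2,5), (3,6); upper bound min(|L|,|R|) = min(4,3) = 3)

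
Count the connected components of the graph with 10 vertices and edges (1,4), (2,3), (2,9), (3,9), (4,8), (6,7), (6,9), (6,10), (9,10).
3 (components: {1, 4, 8}, {2, 3, 6, 7, 9, 10}, {5})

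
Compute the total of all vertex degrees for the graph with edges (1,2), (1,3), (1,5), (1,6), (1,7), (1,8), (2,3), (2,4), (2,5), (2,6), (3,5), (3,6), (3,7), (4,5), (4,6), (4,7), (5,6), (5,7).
36 (handshake: sum of degrees = 2|E| = 2 x 18 = 36)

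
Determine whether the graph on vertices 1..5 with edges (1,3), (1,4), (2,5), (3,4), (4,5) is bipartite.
No (odd cycle of length 3: 3 -> 1 -> 4 -> 3)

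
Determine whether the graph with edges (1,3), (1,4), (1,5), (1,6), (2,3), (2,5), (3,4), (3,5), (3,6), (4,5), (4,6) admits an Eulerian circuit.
No (2 vertices have odd degree: {3, 6}; Eulerian circuit requires 0)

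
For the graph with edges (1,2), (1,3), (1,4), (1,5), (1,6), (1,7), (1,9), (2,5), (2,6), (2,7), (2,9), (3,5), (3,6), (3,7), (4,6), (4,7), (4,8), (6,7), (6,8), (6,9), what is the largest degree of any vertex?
7 (attained at vertices 1, 6)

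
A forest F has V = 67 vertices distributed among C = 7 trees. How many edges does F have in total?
60 (Each of the 7 component trees on V_i vertices has V_i - 1 edges; summing gives V - C = 67 - 7 = 60)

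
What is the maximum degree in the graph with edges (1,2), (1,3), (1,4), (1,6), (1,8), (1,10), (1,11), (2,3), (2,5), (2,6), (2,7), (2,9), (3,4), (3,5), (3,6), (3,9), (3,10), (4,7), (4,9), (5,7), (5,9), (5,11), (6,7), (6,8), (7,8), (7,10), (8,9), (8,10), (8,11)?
7 (attained at vertices 1, 3)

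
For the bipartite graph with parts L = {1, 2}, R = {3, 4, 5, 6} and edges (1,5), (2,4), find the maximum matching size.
2 (matching: (1,5), (2,4); upper bound min(|L|,|R|) = min(2,4) = 2)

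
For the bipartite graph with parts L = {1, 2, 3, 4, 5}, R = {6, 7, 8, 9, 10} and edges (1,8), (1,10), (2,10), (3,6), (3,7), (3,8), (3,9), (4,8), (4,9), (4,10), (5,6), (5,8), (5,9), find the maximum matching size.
5 (matching: (1,8), (2,10), (3,7), (4,9), (5,6); upper bound min(|L|,|R|) = min(5,5) = 5)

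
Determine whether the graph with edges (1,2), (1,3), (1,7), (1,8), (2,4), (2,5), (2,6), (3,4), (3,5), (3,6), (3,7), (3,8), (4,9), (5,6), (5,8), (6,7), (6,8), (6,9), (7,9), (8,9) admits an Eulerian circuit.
No (2 vertices have odd degree: {4, 8}; Eulerian circuit requires 0)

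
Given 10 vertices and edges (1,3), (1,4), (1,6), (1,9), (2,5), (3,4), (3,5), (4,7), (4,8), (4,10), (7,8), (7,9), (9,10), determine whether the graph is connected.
Yes (BFS from 1 visits [1, 3, 4, 6, 9, 5, 7, 8, 10, 2] — all 10 vertices reached)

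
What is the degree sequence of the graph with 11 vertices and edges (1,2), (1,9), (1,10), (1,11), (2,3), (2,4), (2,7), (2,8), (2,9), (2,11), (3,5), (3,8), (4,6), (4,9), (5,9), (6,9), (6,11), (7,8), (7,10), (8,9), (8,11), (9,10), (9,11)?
[8, 7, 5, 5, 4, 3, 3, 3, 3, 3, 2] (degrees: deg(1)=4, deg(2)=7, deg(3)=3, deg(4)=3, deg(5)=2, deg(6)=3, deg(7)=3, deg(8)=5, deg(9)=8, deg(10)=3, deg(11)=5)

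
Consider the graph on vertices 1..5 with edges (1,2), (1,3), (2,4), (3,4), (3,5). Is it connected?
Yes (BFS from 1 visits [1, 2, 3, 4, 5] — all 5 vertices reached)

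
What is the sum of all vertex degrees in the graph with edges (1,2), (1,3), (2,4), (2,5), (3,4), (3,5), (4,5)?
14 (handshake: sum of degrees = 2|E| = 2 x 7 = 14)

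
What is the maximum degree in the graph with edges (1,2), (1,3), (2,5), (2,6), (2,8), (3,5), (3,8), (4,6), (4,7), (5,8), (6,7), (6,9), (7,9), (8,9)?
4 (attained at vertices 2, 6, 8)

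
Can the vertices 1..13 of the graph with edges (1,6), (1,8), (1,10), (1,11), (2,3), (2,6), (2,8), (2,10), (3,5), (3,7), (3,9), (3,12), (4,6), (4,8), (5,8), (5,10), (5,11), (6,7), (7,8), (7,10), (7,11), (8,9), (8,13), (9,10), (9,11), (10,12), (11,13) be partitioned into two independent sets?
Yes. Partition: {1, 2, 4, 5, 7, 9, 12, 13}, {3, 6, 8, 10, 11}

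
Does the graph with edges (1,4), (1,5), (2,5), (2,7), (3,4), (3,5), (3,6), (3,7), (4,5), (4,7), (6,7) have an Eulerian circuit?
Yes (the graph is connected and all 7 vertices have even degree)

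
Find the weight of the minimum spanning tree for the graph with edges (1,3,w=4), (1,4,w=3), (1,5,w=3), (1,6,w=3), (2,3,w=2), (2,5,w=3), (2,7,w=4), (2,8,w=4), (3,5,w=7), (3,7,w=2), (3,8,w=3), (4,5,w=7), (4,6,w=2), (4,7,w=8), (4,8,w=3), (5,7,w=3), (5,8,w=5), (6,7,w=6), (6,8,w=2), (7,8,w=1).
15 (MST edges: (1,5,w=3), (1,6,w=3), (2,3,w=2), (3,7,w=2), (4,6,w=2), (6,8,w=2), (7,8,w=1); sum of weights 3 + 3 + 2 + 2 + 2 + 2 + 1 = 15)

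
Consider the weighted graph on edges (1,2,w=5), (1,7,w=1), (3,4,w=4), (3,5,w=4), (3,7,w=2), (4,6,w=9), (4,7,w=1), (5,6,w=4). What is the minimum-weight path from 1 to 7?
1 (path: 1 -> 7; weights 1 = 1)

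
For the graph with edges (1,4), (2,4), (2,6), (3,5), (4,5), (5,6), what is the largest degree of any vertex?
3 (attained at vertices 4, 5)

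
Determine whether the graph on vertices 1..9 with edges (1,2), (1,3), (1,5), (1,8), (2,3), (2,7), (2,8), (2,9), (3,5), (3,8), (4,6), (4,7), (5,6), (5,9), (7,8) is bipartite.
No (odd cycle of length 3: 2 -> 1 -> 8 -> 2)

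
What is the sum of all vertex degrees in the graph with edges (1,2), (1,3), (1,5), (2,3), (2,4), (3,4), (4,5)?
14 (handshake: sum of degrees = 2|E| = 2 x 7 = 14)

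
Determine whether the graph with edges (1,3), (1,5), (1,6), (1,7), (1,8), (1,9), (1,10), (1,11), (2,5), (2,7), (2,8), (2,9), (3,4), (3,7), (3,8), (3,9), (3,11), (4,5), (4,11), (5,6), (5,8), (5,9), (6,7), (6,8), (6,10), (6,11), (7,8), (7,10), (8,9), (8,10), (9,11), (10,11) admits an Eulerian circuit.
No (2 vertices have odd degree: {4, 10}; Eulerian circuit requires 0)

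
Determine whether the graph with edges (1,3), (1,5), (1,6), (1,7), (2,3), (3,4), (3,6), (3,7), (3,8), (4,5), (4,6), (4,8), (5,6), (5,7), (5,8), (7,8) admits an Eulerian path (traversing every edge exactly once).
Yes (the graph is connected and exactly 2 vertices have odd degree: {2, 5}; any Eulerian path must start and end at those)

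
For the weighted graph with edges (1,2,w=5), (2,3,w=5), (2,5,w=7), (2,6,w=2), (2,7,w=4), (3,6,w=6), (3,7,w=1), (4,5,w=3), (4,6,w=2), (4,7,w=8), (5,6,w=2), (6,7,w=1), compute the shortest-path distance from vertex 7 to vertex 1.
8 (path: 7 -> 6 -> 2 -> 1; weights 1 + 2 + 5 = 8)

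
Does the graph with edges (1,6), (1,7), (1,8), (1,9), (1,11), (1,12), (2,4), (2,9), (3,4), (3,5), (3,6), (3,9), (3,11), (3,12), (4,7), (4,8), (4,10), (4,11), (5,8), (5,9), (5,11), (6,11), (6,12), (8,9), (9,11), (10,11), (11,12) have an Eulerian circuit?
Yes (the graph is connected and all 12 vertices have even degree)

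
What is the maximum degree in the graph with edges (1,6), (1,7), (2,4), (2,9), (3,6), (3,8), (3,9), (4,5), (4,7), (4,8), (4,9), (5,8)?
5 (attained at vertex 4)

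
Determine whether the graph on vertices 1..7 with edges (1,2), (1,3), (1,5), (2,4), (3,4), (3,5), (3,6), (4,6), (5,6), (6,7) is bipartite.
No (odd cycle of length 3: 5 -> 1 -> 3 -> 5)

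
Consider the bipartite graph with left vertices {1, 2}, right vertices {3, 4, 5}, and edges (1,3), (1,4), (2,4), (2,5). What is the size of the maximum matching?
2 (matching: (1,4), (2,5); upper bound min(|L|,|R|) = min(2,3) = 2)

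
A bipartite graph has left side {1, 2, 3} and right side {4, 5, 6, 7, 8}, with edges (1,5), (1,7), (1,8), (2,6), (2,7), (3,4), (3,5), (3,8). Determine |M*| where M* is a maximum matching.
3 (matching: (1,7), (2,6), (3,8); upper bound min(|L|,|R|) = min(3,5) = 3)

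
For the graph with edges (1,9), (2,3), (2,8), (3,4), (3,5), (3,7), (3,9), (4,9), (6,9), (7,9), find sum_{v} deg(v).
20 (handshake: sum of degrees = 2|E| = 2 x 10 = 20)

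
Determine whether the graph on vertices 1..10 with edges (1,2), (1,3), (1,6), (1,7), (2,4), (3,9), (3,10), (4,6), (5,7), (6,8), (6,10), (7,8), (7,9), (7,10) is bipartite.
Yes. Partition: {1, 4, 5, 8, 9, 10}, {2, 3, 6, 7}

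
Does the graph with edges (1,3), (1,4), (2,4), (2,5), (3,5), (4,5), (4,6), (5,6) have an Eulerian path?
Yes — and in fact it has an Eulerian circuit (the graph is connected and all 6 vertices have even degree)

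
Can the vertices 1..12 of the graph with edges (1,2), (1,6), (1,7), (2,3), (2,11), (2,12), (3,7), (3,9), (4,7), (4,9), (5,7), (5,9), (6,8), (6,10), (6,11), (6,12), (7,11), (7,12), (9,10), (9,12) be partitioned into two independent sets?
Yes. Partition: {1, 3, 4, 5, 8, 10, 11, 12}, {2, 6, 7, 9}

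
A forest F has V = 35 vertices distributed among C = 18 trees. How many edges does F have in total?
17 (Each of the 18 component trees on V_i vertices has V_i - 1 edges; summing gives V - C = 35 - 18 = 17)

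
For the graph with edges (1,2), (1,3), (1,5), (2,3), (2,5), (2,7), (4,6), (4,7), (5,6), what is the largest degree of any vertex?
4 (attained at vertex 2)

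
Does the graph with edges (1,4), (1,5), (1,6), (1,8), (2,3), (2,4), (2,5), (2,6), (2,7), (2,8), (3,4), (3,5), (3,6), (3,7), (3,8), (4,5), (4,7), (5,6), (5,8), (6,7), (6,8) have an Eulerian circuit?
No (2 vertices have odd degree: {4, 8}; Eulerian circuit requires 0)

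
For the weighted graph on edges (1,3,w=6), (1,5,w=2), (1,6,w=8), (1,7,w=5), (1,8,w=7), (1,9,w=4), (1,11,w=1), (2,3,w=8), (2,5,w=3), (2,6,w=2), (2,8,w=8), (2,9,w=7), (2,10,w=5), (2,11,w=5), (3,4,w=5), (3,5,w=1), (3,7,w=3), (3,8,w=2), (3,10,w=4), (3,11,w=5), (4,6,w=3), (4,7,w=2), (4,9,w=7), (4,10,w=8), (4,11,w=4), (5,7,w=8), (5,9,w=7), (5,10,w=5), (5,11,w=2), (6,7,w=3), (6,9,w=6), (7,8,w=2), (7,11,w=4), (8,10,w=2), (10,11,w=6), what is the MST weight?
21 (MST edges: (1,5,w=2), (1,9,w=4), (1,11,w=1), (2,5,w=3), (2,6,w=2), (3,5,w=1), (3,8,w=2), (4,7,w=2), (7,8,w=2), (8,10,w=2); sum of weights 2 + 4 + 1 + 3 + 2 + 1 + 2 + 2 + 2 + 2 = 21)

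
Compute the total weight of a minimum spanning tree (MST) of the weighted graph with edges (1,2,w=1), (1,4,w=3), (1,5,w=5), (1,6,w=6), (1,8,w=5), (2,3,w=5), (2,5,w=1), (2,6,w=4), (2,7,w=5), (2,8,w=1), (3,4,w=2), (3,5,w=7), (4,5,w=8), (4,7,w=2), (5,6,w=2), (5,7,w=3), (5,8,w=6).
12 (MST edges: (1,2,w=1), (1,4,w=3), (2,5,w=1), (2,8,w=1), (3,4,w=2), (4,7,w=2), (5,6,w=2); sum of weights 1 + 3 + 1 + 1 + 2 + 2 + 2 = 12)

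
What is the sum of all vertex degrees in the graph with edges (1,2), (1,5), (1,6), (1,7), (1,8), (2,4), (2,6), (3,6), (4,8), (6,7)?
20 (handshake: sum of degrees = 2|E| = 2 x 10 = 20)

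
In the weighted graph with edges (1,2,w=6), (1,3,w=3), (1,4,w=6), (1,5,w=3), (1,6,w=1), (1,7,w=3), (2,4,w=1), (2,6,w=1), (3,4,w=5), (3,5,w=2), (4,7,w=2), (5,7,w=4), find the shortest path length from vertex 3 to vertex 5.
2 (path: 3 -> 5; weights 2 = 2)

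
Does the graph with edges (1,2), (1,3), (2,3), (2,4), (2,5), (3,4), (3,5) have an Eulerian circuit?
Yes (the graph is connected and all 5 vertices have even degree)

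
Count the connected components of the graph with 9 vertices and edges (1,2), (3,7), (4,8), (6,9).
5 (components: {1, 2}, {3, 7}, {4, 8}, {5}, {6, 9})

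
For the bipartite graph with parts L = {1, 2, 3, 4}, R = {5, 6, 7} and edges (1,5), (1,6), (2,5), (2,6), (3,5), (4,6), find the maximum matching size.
2 (matching: (1,6), (2,5); upper bound min(|L|,|R|) = min(4,3) = 3)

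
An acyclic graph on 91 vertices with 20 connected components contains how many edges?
71 (Each of the 20 component trees on V_i vertices has V_i - 1 edges; summing gives V - C = 91 - 20 = 71)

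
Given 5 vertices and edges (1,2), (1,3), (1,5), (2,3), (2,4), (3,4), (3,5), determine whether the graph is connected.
Yes (BFS from 1 visits [1, 2, 3, 5, 4] — all 5 vertices reached)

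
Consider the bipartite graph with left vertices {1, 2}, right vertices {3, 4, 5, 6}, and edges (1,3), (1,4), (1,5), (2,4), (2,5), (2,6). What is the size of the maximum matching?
2 (matching: (1,5), (2,6); upper bound min(|L|,|R|) = min(2,4) = 2)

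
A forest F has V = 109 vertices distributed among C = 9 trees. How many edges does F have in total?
100 (Each of the 9 component trees on V_i vertices has V_i - 1 edges; summing gives V - C = 109 - 9 = 100)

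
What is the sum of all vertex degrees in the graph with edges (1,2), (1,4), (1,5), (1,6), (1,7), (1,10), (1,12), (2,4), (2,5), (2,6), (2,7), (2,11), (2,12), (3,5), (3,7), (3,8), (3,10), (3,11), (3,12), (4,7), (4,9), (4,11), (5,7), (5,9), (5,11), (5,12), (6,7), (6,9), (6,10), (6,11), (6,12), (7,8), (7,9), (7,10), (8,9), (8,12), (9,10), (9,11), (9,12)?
78 (handshake: sum of degrees = 2|E| = 2 x 39 = 78)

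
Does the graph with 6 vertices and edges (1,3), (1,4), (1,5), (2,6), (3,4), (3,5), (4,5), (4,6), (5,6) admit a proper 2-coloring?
No (odd cycle of length 3: 5 -> 1 -> 3 -> 5)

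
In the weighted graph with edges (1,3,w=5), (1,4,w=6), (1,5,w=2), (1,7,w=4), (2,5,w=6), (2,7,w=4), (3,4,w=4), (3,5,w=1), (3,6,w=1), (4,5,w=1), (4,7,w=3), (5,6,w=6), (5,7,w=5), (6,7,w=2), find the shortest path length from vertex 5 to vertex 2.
6 (path: 5 -> 2; weights 6 = 6)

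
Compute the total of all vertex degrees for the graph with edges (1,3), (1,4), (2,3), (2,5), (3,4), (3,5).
12 (handshake: sum of degrees = 2|E| = 2 x 6 = 12)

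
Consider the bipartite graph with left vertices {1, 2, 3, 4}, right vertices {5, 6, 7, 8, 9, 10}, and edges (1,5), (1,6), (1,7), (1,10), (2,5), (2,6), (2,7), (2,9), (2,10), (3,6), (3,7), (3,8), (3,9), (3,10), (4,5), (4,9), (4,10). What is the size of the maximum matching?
4 (matching: (1,10), (2,7), (3,8), (4,9); upper bound min(|L|,|R|) = min(4,6) = 4)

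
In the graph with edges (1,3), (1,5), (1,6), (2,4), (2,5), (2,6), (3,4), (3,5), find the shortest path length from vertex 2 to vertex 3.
2 (path: 2 -> 5 -> 3, 2 edges)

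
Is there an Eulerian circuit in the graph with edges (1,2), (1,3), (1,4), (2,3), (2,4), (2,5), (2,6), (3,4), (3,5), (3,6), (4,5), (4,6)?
No (6 vertices have odd degree: {1, 2, 3, 4, 5, 6}; Eulerian circuit requires 0)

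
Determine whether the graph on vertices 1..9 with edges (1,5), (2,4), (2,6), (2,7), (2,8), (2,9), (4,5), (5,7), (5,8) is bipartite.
Yes. Partition: {1, 3, 4, 6, 7, 8, 9}, {2, 5}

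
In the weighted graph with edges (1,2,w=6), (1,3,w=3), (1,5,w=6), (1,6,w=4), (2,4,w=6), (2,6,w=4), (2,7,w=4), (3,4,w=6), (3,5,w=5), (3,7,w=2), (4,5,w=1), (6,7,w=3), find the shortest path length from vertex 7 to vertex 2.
4 (path: 7 -> 2; weights 4 = 4)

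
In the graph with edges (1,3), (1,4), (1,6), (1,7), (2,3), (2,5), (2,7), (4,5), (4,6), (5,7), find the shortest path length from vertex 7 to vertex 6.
2 (path: 7 -> 1 -> 6, 2 edges)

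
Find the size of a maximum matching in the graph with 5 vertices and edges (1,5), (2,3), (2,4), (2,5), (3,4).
2 (matching: (2,5), (3,4); upper bound floor(n/2) = floor(5/2) = 2)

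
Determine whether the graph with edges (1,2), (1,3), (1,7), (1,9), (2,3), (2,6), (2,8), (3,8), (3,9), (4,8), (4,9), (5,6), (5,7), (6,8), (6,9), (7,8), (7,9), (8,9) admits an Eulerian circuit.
Yes (the graph is connected and all 9 vertices have even degree)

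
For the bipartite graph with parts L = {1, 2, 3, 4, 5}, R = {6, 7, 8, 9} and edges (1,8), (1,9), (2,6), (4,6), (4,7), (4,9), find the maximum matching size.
3 (matching: (1,8), (2,6), (4,9); upper bound min(|L|,|R|) = min(5,4) = 4)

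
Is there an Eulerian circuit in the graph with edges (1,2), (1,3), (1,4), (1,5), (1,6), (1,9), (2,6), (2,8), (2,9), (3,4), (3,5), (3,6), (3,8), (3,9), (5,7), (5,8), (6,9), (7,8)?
Yes (the graph is connected and all 9 vertices have even degree)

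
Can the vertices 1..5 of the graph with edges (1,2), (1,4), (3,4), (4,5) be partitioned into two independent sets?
Yes. Partition: {1, 3, 5}, {2, 4}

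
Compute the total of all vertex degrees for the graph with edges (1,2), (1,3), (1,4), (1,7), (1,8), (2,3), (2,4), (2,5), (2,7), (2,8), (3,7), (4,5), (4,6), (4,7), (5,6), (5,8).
32 (handshake: sum of degrees = 2|E| = 2 x 16 = 32)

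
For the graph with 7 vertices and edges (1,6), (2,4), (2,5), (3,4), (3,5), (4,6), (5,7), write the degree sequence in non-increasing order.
[3, 3, 2, 2, 2, 1, 1] (degrees: deg(1)=1, deg(2)=2, deg(3)=2, deg(4)=3, deg(5)=3, deg(6)=2, deg(7)=1)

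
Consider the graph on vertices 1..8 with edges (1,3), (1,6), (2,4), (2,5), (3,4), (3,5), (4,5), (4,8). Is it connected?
No, it has 2 components: {1, 2, 3, 4, 5, 6, 8}, {7}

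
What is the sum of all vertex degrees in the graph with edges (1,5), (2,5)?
4 (handshake: sum of degrees = 2|E| = 2 x 2 = 4)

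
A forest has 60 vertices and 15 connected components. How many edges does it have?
45 (Each of the 15 component trees on V_i vertices has V_i - 1 edges; summing gives V - C = 60 - 15 = 45)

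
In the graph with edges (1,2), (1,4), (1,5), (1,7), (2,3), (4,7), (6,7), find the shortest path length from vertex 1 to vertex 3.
2 (path: 1 -> 2 -> 3, 2 edges)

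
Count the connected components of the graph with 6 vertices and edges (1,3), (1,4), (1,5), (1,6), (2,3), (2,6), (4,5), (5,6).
1 (components: {1, 2, 3, 4, 5, 6})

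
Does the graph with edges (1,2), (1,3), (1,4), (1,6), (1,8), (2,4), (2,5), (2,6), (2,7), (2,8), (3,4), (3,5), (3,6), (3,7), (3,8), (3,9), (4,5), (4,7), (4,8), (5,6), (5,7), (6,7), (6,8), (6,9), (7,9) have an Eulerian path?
No (6 vertices have odd degree: {1, 3, 5, 6, 8, 9}; Eulerian path requires 0 or 2)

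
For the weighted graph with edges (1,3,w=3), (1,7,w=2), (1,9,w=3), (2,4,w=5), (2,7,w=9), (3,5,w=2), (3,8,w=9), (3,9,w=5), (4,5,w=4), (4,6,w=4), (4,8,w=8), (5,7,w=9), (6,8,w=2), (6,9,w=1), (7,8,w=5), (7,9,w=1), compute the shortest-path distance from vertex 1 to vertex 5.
5 (path: 1 -> 3 -> 5; weights 3 + 2 = 5)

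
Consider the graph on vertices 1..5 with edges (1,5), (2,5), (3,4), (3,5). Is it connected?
Yes (BFS from 1 visits [1, 5, 2, 3, 4] — all 5 vertices reached)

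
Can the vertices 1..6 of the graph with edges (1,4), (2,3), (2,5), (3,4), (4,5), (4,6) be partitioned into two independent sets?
Yes. Partition: {1, 3, 5, 6}, {2, 4}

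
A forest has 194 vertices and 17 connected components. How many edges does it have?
177 (Each of the 17 component trees on V_i vertices has V_i - 1 edges; summing gives V - C = 194 - 17 = 177)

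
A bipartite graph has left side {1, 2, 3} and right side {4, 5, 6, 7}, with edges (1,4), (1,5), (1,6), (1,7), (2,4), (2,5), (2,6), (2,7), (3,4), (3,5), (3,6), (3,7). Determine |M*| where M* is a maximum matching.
3 (matching: (1,7), (2,6), (3,5); upper bound min(|L|,|R|) = min(3,4) = 3)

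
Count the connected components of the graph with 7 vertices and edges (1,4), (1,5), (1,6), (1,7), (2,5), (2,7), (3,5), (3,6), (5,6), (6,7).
1 (components: {1, 2, 3, 4, 5, 6, 7})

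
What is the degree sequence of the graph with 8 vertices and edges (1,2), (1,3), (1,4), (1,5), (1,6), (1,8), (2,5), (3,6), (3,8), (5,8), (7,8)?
[6, 4, 3, 3, 2, 2, 1, 1] (degrees: deg(1)=6, deg(2)=2, deg(3)=3, deg(4)=1, deg(5)=3, deg(6)=2, deg(7)=1, deg(8)=4)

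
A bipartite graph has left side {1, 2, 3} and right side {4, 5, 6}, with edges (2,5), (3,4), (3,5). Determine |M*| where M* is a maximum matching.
2 (matching: (2,5), (3,4); upper bound min(|L|,|R|) = min(3,3) = 3)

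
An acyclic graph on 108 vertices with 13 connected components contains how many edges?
95 (Each of the 13 component trees on V_i vertices has V_i - 1 edges; summing gives V - C = 108 - 13 = 95)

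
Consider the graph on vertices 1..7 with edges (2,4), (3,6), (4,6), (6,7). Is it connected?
No, it has 3 components: {1}, {2, 3, 4, 6, 7}, {5}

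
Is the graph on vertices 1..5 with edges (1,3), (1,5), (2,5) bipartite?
Yes. Partition: {1, 2, 4}, {3, 5}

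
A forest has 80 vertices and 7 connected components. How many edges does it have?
73 (Each of the 7 component trees on V_i vertices has V_i - 1 edges; summing gives V - C = 80 - 7 = 73)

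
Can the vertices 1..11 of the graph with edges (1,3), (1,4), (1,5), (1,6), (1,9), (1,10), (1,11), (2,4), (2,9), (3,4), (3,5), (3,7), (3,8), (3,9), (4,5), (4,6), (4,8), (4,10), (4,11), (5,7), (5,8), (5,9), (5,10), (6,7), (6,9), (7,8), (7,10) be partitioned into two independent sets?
No (odd cycle of length 3: 3 -> 1 -> 9 -> 3)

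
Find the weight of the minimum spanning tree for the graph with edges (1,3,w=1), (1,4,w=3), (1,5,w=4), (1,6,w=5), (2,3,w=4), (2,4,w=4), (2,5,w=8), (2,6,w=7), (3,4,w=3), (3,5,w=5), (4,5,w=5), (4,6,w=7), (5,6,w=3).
15 (MST edges: (1,3,w=1), (1,4,w=3), (1,5,w=4), (2,3,w=4), (5,6,w=3); sum of weights 1 + 3 + 4 + 4 + 3 = 15)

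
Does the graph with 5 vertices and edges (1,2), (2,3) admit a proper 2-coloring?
Yes. Partition: {1, 3, 4, 5}, {2}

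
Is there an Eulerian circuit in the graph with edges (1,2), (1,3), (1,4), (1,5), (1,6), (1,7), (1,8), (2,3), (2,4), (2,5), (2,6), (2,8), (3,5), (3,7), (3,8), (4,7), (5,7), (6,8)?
No (4 vertices have odd degree: {1, 3, 4, 6}; Eulerian circuit requires 0)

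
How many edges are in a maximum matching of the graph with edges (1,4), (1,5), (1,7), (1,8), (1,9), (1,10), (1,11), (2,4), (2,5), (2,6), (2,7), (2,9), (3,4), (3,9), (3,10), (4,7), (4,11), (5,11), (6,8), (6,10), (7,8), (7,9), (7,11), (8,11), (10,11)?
5 (matching: (1,9), (2,6), (3,10), (4,11), (7,8); upper bound floor(n/2) = floor(11/2) = 5)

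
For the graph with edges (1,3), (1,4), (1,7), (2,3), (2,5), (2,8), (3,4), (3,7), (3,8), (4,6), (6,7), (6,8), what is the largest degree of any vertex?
5 (attained at vertex 3)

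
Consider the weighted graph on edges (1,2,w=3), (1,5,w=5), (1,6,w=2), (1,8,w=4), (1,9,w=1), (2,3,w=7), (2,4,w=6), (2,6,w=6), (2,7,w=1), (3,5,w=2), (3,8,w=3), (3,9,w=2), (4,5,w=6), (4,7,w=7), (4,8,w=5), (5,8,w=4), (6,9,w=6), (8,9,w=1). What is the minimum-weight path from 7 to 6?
6 (path: 7 -> 2 -> 1 -> 6; weights 1 + 3 + 2 = 6)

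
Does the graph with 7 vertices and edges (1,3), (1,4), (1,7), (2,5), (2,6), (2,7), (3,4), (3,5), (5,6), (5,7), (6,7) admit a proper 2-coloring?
No (odd cycle of length 3: 3 -> 1 -> 4 -> 3)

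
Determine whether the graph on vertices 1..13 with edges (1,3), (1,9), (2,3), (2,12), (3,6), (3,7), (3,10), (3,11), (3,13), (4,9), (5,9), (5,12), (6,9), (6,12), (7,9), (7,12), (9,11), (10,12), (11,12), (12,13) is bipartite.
Yes. Partition: {1, 2, 4, 5, 6, 7, 8, 10, 11, 13}, {3, 9, 12}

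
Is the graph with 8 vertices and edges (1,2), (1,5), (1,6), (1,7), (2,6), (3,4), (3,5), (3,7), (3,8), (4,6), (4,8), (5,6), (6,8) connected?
Yes (BFS from 1 visits [1, 2, 5, 6, 7, 3, 4, 8] — all 8 vertices reached)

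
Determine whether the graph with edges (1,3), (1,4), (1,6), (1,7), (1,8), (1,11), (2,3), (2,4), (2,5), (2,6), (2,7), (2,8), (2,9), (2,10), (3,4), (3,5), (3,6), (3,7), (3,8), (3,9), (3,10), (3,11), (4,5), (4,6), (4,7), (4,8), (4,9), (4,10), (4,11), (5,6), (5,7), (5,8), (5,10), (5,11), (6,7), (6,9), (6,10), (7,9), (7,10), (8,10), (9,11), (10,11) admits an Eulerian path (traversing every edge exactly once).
Yes — and in fact it has an Eulerian circuit (the graph is connected and all 11 vertices have even degree)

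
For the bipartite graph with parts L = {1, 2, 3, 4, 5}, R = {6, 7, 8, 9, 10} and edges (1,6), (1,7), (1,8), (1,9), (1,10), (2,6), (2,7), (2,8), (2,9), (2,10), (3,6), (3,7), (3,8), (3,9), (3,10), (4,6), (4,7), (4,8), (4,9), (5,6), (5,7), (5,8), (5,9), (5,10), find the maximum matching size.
5 (matching: (1,10), (2,9), (3,8), (4,7), (5,6); upper bound min(|L|,|R|) = min(5,5) = 5)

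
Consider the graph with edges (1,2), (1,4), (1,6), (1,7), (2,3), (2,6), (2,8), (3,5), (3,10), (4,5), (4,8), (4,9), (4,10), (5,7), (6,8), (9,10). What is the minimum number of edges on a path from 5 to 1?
2 (path: 5 -> 4 -> 1, 2 edges)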